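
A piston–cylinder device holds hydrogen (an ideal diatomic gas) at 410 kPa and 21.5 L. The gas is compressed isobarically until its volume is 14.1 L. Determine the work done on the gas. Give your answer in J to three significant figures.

Isobaric: W = P ΔV.
W = (410 kPa)(14.1 − 21.5 L) = (410)(-7.4) = -3034 J.
Work on gas = −W_by = 3034 J.

W ≈ 3030 J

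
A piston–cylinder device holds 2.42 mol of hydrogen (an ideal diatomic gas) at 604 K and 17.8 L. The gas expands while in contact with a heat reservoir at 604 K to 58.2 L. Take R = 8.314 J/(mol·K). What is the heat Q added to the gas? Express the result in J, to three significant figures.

Isothermal ⇒ ΔU = 0, so Q = W = nRT ln(V₂/V₁).
Q = (2.42)(8.314)(604) ln(58.2/17.8) = 12152 × 1.185 = 14397 J.

Q ≈ 14400 J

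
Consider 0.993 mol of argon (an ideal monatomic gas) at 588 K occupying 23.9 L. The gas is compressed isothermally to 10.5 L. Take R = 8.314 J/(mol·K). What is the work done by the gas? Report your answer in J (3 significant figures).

Isothermal: W = nRT ln(V₂/V₁).
W = (0.993)(8.314)(588) × ln(10.5/23.9)
  = 4854 × -0.8225
W_by_gas = -3993 J.

W ≈ -3990 J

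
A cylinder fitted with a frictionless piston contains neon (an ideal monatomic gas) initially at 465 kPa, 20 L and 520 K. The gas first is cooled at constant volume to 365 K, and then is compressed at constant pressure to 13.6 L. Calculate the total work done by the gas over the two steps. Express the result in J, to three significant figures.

W_total ≈ -2090 J

Step 1 (isochoric): W = 0 (constant volume).
After step 1: P = 326.4 kPa (V unchanged).
Step 2 (isobaric): W = PΔV = (326.4 kPa)(13.6 − 20 L) = -2089 J.
W_total = 0 − 2089 = -2089 J.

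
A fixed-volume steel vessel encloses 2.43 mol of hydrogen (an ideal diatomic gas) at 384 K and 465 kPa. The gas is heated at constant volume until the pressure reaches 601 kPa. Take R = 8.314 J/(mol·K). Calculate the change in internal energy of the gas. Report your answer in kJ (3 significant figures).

ΔU ≈ 5.67 kJ

Constant volume ⇒ W = 0, so Q = ΔU = nCᵥΔT with Cᵥ = 5R/2 = 20.79 J/(mol·K).
At constant V, T₂/T₁ = P₂/P₁ ⇒ ΔT = T₁(P₂/P₁ − 1) = 384·(601/465 − 1) = 112.3 K.
ΔU = (2.43)(20.79)(112.3) = 5672 J.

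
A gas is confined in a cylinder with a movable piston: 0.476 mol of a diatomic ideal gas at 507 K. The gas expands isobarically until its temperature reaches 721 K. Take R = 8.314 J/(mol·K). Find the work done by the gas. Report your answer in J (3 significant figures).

Isobaric: W = P ΔV = nR ΔT.
W = (0.476)(8.314)(721 − 507) = 846.9 J.

W ≈ 847 J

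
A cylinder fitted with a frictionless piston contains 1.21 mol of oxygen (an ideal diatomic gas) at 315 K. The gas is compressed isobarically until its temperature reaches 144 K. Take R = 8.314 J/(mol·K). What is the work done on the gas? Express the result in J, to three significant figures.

Isobaric: W = P ΔV = nR ΔT.
W = (1.21)(8.314)(144 − 315) = -1720 J.
Work on gas = −W_by = 1720 J.

W ≈ 1720 J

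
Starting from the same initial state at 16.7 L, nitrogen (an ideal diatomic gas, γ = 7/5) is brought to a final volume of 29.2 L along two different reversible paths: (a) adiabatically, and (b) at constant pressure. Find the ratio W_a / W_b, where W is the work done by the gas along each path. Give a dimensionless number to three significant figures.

Path (a) adiabatic: W = P₁V₁(1 − (V₁/V₂)^(γ−1))/(γ−1) → W_a/(P₁V₁) = 0.5007.
Path (b) isobaric: W = P₁(V₂ − V₁) → W_b/(P₁V₁) = 0.7485.
W_a / W_b = 0.5007 / 0.7485 = 0.669.

W_a / W_b ≈ 0.669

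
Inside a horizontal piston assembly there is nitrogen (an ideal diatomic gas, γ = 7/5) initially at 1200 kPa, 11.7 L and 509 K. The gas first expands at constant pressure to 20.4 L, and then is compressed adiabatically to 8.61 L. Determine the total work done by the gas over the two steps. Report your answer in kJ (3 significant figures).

W_total ≈ -14.8 kJ

Step 1 (isobaric): W = PΔV = (1200 kPa)(20.4 − 11.7 L) = 10440 J.
After step 1: P = 1200 kPa, V = 20.4 L, T = 887.5 K.
Step 2 (adiabatic): W = (P₁V₁ − P₂V₂)/(γ−1) = (24480 − 34567)/0.4 = -25218 J.
W_total = 10440 − 25218 = -14778 J.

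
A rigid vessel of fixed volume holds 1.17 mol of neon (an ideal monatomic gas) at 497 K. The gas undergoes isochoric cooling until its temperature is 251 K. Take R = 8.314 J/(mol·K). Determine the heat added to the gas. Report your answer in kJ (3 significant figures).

Constant volume ⇒ W = 0, so Q = ΔU = nCᵥΔT with Cᵥ = 3R/2 = 12.47 J/(mol·K).
ΔU = (1.17)(12.47)(251 − 497) = -3589 J.

Q ≈ -3.59 kJ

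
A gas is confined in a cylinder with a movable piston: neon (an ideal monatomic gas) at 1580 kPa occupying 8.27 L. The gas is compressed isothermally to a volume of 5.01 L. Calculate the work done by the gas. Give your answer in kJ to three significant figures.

Isothermal: W = nRT ln(V₂/V₁) = P₁V₁ ln(V₂/V₁).
P₁V₁ = (1580 kPa)(8.27 L) = 13067 J.
W = 13067 × ln(5.01/8.27) = 13067 × -0.5012
W_by_gas = -6549 J.

W ≈ -6.55 kJ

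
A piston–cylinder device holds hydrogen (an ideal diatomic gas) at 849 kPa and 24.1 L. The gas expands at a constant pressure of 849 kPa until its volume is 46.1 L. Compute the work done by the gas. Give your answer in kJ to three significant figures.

W ≈ 18.7 kJ

Isobaric: W = P ΔV.
W = (849 kPa)(46.1 − 24.1 L) = (849)(22) = 18678 J.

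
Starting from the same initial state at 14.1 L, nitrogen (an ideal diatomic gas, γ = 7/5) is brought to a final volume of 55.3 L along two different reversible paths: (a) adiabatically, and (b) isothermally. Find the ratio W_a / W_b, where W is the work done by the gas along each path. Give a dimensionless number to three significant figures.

Path (a) adiabatic: W = P₁V₁(1 − (V₁/V₂)^(γ−1))/(γ−1) → W_a/(P₁V₁) = 1.053.
Path (b) isothermal: W = P₁V₁ ln(V₂/V₁) → W_b/(P₁V₁) = 1.367.
W_a / W_b = 1.053 / 1.367 = 0.7704.

W_a / W_b ≈ 0.770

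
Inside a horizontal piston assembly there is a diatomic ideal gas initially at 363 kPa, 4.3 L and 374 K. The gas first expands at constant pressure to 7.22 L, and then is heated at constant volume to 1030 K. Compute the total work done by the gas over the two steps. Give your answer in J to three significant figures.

Step 1 (isobaric): W = PΔV = (363 kPa)(7.22 − 4.3 L) = 1060 J.
Step 2 (isochoric): W = 0 (constant volume).
W_total = 1060 + 0 = 1060 J.

W_total ≈ 1060 J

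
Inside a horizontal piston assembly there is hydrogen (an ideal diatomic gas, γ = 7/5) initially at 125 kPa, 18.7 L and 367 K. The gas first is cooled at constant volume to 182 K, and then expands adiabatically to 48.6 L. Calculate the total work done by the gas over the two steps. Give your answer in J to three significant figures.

Step 1 (isochoric): W = 0 (constant volume).
After step 1: P = 61.99 kPa (V unchanged).
Step 2 (adiabatic): W = (P₁V₁ − P₂V₂)/(γ−1) = (1159 − 791.1)/0.4 = 920.2 J.
W_total = 0 + 920.2 = 920.2 J.

W_total ≈ 920 J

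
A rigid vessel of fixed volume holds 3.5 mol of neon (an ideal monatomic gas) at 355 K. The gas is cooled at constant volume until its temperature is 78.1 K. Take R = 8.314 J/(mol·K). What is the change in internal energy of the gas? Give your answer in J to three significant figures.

Constant volume ⇒ W = 0, so Q = ΔU = nCᵥΔT with Cᵥ = 3R/2 = 12.47 J/(mol·K).
ΔU = (3.5)(12.47)(78.1 − 355) = -12086 J.

ΔU ≈ -12100 J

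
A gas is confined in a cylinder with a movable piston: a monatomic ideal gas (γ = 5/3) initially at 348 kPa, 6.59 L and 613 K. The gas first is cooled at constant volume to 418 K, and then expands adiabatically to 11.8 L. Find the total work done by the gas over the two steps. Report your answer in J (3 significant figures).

Step 1 (isochoric): W = 0 (constant volume).
After step 1: P = 237.3 kPa (V unchanged).
Step 2 (adiabatic): W = (P₁V₁ − P₂V₂)/(γ−1) = (1564 − 1061)/0.667 = 754.9 J.
W_total = 0 + 754.9 = 754.9 J.

W_total ≈ 755 J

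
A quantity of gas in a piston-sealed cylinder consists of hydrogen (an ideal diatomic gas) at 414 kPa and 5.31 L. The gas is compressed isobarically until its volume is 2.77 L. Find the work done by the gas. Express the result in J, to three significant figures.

W ≈ -1050 J

Isobaric: W = P ΔV.
W = (414 kPa)(2.77 − 5.31 L) = (414)(-2.54) = -1052 J.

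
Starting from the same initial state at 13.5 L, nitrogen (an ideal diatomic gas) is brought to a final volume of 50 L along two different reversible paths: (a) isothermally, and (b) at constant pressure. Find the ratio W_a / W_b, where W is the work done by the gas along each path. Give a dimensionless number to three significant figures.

Path (a) isothermal: W = P₁V₁ ln(V₂/V₁) → W_a/(P₁V₁) = 1.309.
Path (b) isobaric: W = P₁(V₂ − V₁) → W_b/(P₁V₁) = 2.704.
W_a / W_b = 1.309 / 2.704 = 0.4843.

W_a / W_b ≈ 0.484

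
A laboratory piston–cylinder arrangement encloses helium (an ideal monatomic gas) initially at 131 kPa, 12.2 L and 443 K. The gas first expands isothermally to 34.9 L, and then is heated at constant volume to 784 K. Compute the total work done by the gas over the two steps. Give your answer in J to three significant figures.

Step 1 (isothermal): W = P₁V₁ ln(V₂/V₁) = (1598) ln(34.9/12.2) = 1680 J.
Step 2 (isochoric): W = 0 (constant volume).
W_total = 1680 + 0 = 1680 J.

W_total ≈ 1680 J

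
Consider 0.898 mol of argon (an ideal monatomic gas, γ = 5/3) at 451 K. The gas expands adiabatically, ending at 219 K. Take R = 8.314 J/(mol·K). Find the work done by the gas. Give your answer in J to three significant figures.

Adiabatic ⇒ Q = 0, so W_by = −ΔU = nCᵥ(T₁ − T₂).
Cᵥ = 3R/2 = 12.47 J/(mol·K).
W = (0.898)(12.47)(451 − 219) = 2598 J.

W ≈ 2600 J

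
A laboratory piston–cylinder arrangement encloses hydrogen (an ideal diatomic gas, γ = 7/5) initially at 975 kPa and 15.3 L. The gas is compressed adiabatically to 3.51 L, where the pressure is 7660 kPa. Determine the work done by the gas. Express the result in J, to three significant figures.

Adiabatic: W = (P₁V₁ − P₂V₂)/(γ − 1) with γ = 7/5.
P₁V₁ = 14918 J, P₂V₂ = 26887 J.
W = (14918 − 26887) / 0.4 = -29923 J.

W ≈ -29900 J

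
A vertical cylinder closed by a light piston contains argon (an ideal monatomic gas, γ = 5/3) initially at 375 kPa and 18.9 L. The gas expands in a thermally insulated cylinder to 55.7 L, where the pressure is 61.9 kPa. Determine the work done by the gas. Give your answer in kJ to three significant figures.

Adiabatic: W = (P₁V₁ − P₂V₂)/(γ − 1) with γ = 5/3.
P₁V₁ = 7087 J, P₂V₂ = 3448 J.
W = (7087 − 3448) / 0.6667 = 5460 J.

W ≈ 5.46 kJ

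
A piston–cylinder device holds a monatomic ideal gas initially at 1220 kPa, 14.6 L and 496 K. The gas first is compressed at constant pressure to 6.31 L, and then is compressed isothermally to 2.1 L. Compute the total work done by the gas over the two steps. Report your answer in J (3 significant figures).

W_total ≈ -18600 J

Step 1 (isobaric): W = PΔV = (1220 kPa)(6.31 − 14.6 L) = -10114 J.
After step 1: P = 1220 kPa, V = 6.31 L, T = 214.4 K.
Step 2 (isothermal): W = P₁V₁ ln(V₂/V₁) = (7698) ln(2.1/6.31) = -8470 J.
W_total = -10114 − 8470 = -18583 J.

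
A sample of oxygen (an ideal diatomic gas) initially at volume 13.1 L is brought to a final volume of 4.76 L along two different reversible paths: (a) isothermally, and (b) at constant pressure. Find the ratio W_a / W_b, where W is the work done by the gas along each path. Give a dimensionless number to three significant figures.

Path (a) isothermal: W = P₁V₁ ln(V₂/V₁) → W_a/(P₁V₁) = -1.012.
Path (b) isobaric: W = P₁(V₂ − V₁) → W_b/(P₁V₁) = -0.6366.
W_a / W_b = -1.012 / -0.6366 = 1.59.

W_a / W_b ≈ 1.59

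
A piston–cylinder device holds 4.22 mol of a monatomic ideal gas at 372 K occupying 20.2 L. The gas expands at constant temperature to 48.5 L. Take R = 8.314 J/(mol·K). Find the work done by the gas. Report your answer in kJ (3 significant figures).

Isothermal: W = nRT ln(V₂/V₁).
W = (4.22)(8.314)(372) × ln(48.5/20.2)
  = 13052 × 0.8759
W_by_gas = 11432 J.

W ≈ 11.4 kJ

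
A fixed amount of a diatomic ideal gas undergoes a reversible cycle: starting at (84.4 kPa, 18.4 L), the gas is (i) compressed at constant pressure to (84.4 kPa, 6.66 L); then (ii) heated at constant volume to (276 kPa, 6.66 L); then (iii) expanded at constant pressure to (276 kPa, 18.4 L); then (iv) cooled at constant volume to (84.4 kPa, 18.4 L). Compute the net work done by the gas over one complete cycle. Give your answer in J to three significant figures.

W_net ≈ 2250 J

Constant-volume legs do no work.
W(i) = (84.4)(6.66 − 18.4) = -990.9 J; W(iii) = (276)(18.4 − 6.66) = 3240 J.
W_net = -990.9 + 3240 = 2249 J (the clockwise enclosed area).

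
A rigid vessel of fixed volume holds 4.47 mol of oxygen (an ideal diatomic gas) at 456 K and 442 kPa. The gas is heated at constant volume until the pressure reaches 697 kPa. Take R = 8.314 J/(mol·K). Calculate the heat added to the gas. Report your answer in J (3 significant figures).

Constant volume ⇒ W = 0, so Q = ΔU = nCᵥΔT with Cᵥ = 5R/2 = 20.79 J/(mol·K).
At constant V, T₂/T₁ = P₂/P₁ ⇒ ΔT = T₁(P₂/P₁ − 1) = 456·(697/442 − 1) = 263.1 K.
ΔU = (4.47)(20.79)(263.1) = 24442 J.

Q ≈ 24400 J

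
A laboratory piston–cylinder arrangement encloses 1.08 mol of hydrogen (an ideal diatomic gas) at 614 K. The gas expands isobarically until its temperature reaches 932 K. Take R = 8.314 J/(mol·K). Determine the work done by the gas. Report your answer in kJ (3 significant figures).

Isobaric: W = P ΔV = nR ΔT.
W = (1.08)(8.314)(932 − 614) = 2855 J.

W ≈ 2.86 kJ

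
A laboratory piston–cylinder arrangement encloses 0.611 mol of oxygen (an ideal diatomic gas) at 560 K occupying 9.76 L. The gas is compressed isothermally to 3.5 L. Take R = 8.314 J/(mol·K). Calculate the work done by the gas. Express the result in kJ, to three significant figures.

Isothermal: W = nRT ln(V₂/V₁).
W = (0.611)(8.314)(560) × ln(3.5/9.76)
  = 2845 × -1.026
W_by_gas = -2917 J.

W ≈ -2.92 kJ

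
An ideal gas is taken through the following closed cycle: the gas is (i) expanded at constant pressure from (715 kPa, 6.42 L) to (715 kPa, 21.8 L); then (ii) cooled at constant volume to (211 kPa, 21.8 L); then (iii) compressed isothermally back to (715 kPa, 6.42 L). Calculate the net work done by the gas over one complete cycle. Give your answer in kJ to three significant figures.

Leg (i): W = PΔV = (715)(21.8 − 6.42) = 10997 J.
Leg (ii): W = 0.
Leg (iii): W = PᵢVᵢ ln(V_f/Vᵢ) = (4600) ln(6.42/21.8) = -5623 J.
W_net = 10997 − 5623 = 5373 J.

W_net ≈ 5.37 kJ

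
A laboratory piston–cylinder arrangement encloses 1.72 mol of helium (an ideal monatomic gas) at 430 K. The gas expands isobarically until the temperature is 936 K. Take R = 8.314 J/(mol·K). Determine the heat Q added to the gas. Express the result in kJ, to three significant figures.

Isobaric: W = nRΔT = (1.72)(8.314)(506) = 7236 J.
ΔU = nCᵥΔT with Cᵥ = 3R/2: ΔU = (1.72)(12.47)(506) = 10854 J.
Q = ΔU + W = 10854 + 7236 = 18090 J.

Q ≈ 18.1 kJ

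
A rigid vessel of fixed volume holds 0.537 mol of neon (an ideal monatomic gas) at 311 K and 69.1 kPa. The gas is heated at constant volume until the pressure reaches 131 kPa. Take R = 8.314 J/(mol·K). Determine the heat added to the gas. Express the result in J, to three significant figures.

Q ≈ 1870 J

Constant volume ⇒ W = 0, so Q = ΔU = nCᵥΔT with Cᵥ = 3R/2 = 12.47 J/(mol·K).
At constant V, T₂/T₁ = P₂/P₁ ⇒ ΔT = T₁(P₂/P₁ − 1) = 311·(131/69.1 − 1) = 278.6 K.
ΔU = (0.537)(12.47)(278.6) = 1866 J.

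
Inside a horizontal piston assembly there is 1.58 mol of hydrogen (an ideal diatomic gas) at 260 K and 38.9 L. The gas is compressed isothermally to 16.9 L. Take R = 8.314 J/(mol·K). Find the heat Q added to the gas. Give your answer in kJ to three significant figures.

Isothermal ⇒ ΔU = 0, so Q = W = nRT ln(V₂/V₁).
Q = (1.58)(8.314)(260) ln(16.9/38.9) = 3415 × -0.8337 = -2847 J.

Q ≈ -2.85 kJ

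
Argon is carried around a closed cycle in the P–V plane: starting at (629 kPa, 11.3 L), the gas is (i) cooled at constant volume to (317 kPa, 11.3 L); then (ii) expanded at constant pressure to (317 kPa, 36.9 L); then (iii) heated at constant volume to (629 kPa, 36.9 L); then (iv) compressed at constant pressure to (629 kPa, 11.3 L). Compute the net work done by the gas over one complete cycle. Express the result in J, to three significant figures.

Constant-volume legs do no work.
W(ii) = (317)(36.9 − 11.3) = 8115 J; W(iv) = (629)(11.3 − 36.9) = -16102 J.
W_net = 8115 − 16102 = -7987 J (the counter-clockwise enclosed area).

W_net ≈ -7990 J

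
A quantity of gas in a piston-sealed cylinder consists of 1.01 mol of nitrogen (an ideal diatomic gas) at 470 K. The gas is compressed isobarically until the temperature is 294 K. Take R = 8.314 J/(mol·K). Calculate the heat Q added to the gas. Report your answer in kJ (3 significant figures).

Isobaric: W = nRΔT = (1.01)(8.314)(-176) = -1478 J.
ΔU = nCᵥΔT with Cᵥ = 5R/2: ΔU = (1.01)(20.79)(-176) = -3695 J.
Q = ΔU + W = -3695 − 1478 = -5173 J.

Q ≈ -5.17 kJ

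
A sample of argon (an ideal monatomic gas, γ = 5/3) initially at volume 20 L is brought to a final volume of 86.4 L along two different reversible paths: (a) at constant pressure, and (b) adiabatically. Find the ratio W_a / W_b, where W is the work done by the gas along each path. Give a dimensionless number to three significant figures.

W_a / W_b ≈ 3.55

Path (a) isobaric: W = P₁(V₂ − V₁) → W_a/(P₁V₁) = 3.32.
Path (b) adiabatic: W = P₁V₁(1 − (V₁/V₂)^(γ−1))/(γ−1) → W_b/(P₁V₁) = 0.9345.
W_a / W_b = 3.32 / 0.9345 = 3.553.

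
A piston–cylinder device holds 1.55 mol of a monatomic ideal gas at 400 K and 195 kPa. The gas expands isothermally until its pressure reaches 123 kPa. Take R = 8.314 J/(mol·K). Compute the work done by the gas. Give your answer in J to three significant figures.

W ≈ 2380 J

Isothermal process: W = nRT ln(V₂/V₁) = nRT ln(P₁/P₂).
W = (1.55)(8.314)(400) × ln(195/123)
  = 5155 × ln(1.585) = 5155 × 0.4608
W_by_gas = 2375 J.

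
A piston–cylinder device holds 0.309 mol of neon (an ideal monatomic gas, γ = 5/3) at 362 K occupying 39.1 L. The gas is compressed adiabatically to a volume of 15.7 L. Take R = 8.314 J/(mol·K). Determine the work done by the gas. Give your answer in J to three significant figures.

W ≈ -1170 J

Adiabatic: TV^(γ−1) = const with γ = 5/3.
T₂ = T₁ (V₁/V₂)^(γ−1) = 362 × (39.1/15.7)^0.667 = 362 × 1.837 = 665.1 K.
W_by = nCᵥ(T₁ − T₂) = (0.309)(12.47)(362 − 665.1) = -1168 J.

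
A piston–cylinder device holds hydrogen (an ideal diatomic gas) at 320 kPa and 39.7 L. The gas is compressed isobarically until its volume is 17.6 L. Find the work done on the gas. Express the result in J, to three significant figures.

W ≈ 7070 J

Isobaric: W = P ΔV.
W = (320 kPa)(17.6 − 39.7 L) = (320)(-22.1) = -7072 J.
Work on gas = −W_by = 7072 J.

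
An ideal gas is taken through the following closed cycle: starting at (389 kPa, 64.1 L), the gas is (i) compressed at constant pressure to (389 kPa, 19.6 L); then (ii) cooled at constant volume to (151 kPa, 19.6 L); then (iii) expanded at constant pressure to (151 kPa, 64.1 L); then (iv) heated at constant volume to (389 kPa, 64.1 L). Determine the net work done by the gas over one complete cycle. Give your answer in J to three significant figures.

W_net ≈ -10600 J

Constant-volume legs do no work.
W(i) = (389)(19.6 − 64.1) = -17310 J; W(iii) = (151)(64.1 − 19.6) = 6719 J.
W_net = -17310 + 6719 = -10591 J (the counter-clockwise enclosed area).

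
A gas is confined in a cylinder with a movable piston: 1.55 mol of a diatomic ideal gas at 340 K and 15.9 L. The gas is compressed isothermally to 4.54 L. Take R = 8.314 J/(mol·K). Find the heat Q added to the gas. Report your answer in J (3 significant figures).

Q ≈ -5490 J

Isothermal ⇒ ΔU = 0, so Q = W = nRT ln(V₂/V₁).
Q = (1.55)(8.314)(340) ln(4.54/15.9) = 4381 × -1.253 = -5492 J.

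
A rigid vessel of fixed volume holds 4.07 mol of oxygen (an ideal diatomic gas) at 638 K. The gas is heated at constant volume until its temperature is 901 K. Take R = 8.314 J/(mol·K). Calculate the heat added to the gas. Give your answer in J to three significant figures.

Q ≈ 22200 J

Constant volume ⇒ W = 0, so Q = ΔU = nCᵥΔT with Cᵥ = 5R/2 = 20.79 J/(mol·K).
ΔU = (4.07)(20.79)(901 − 638) = 22248 J.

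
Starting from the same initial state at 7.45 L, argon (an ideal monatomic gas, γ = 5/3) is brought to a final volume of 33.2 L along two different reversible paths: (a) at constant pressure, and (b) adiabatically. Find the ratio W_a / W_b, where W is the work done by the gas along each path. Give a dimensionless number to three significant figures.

W_a / W_b ≈ 3.65

Path (a) isobaric: W = P₁(V₂ − V₁) → W_a/(P₁V₁) = 3.456.
Path (b) adiabatic: W = P₁V₁(1 − (V₁/V₂)^(γ−1))/(γ−1) → W_b/(P₁V₁) = 0.9461.
W_a / W_b = 3.456 / 0.9461 = 3.653.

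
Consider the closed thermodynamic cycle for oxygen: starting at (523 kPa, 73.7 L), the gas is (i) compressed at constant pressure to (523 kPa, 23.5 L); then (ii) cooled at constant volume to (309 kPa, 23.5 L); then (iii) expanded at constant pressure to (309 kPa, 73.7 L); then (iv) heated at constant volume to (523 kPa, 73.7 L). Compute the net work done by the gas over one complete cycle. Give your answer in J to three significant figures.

W_net ≈ -10700 J

Constant-volume legs do no work.
W(i) = (523)(23.5 − 73.7) = -26255 J; W(iii) = (309)(73.7 − 23.5) = 15512 J.
W_net = -26255 + 15512 = -10743 J (the counter-clockwise enclosed area).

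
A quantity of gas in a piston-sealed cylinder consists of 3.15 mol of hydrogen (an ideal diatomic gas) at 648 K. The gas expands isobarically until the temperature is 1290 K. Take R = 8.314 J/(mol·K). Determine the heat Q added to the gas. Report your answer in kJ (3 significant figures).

Isobaric: W = nRΔT = (3.15)(8.314)(642) = 16813 J.
ΔU = nCᵥΔT with Cᵥ = 5R/2: ΔU = (3.15)(20.79)(642) = 42034 J.
Q = ΔU + W = 42034 + 16813 = 58847 J.

Q ≈ 58.8 kJ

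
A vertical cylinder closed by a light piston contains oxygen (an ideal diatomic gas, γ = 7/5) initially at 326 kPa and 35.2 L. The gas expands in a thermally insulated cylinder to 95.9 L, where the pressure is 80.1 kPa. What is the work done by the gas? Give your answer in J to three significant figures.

Adiabatic: W = (P₁V₁ − P₂V₂)/(γ − 1) with γ = 7/5.
P₁V₁ = 11475 J, P₂V₂ = 7682 J.
W = (11475 − 7682) / 0.4 = 9484 J.

W ≈ 9480 J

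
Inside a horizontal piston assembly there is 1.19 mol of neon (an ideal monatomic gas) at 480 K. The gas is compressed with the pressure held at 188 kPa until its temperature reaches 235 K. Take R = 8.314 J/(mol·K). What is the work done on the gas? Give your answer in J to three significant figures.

Isobaric: W = P ΔV = nR ΔT.
W = (1.19)(8.314)(235 − 480) = -2424 J.
Work on gas = −W_by = 2424 J.

W ≈ 2420 J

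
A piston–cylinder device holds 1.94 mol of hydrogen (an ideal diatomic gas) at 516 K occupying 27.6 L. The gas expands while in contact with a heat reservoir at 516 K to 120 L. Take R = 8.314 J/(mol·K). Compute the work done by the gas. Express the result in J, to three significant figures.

W ≈ 12200 J

Isothermal: W = nRT ln(V₂/V₁).
W = (1.94)(8.314)(516) × ln(120/27.6)
  = 8323 × 1.47
W_by_gas = 12232 J.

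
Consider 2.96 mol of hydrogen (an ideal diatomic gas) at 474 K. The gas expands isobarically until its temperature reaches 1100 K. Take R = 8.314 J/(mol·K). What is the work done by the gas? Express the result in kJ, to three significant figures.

W ≈ 15.4 kJ

Isobaric: W = P ΔV = nR ΔT.
W = (2.96)(8.314)(1100 − 474) = 15406 J.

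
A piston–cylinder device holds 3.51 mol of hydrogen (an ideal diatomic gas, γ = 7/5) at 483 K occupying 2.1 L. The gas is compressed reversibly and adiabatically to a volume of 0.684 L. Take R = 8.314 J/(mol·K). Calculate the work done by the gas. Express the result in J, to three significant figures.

Adiabatic: TV^(γ−1) = const with γ = 7/5.
T₂ = T₁ (V₁/V₂)^(γ−1) = 483 × (2.1/0.684)^0.4 = 483 × 1.566 = 756.5 K.
W_by = nCᵥ(T₁ − T₂) = (3.51)(20.79)(483 − 756.5) = -19954 J.

W ≈ -20000 J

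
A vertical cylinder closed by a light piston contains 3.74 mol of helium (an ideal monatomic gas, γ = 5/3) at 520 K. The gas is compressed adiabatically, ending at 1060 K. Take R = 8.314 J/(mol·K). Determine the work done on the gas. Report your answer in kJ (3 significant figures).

Adiabatic ⇒ Q = 0, so W_by = −ΔU = nCᵥ(T₁ − T₂).
Cᵥ = 3R/2 = 12.47 J/(mol·K).
W = (3.74)(12.47)(520 − 1060) = -25186 J.
Work on gas = −W_by = 25186 J.

W ≈ 25.2 kJ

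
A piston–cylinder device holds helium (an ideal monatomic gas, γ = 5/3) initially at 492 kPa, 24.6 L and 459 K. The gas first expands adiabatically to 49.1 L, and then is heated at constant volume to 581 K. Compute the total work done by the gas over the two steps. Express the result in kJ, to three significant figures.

Step 1 (adiabatic): W = (P₁V₁ − P₂V₂)/(γ−1) = (12103 − 7635)/0.667 = 6702 J.
Step 2 (isochoric): W = 0 (constant volume).
W_total = 6702 + 0 = 6702 J.

W_total ≈ 6.70 kJ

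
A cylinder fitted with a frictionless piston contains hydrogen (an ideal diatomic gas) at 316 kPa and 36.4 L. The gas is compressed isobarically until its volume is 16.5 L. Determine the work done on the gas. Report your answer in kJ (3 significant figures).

W ≈ 6.29 kJ

Isobaric: W = P ΔV.
W = (316 kPa)(16.5 − 36.4 L) = (316)(-19.9) = -6288 J.
Work on gas = −W_by = 6288 J.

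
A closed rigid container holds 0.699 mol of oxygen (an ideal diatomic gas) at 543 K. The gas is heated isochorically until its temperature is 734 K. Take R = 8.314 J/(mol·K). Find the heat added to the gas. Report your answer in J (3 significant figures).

Q ≈ 2770 J

Constant volume ⇒ W = 0, so Q = ΔU = nCᵥΔT with Cᵥ = 5R/2 = 20.79 J/(mol·K).
ΔU = (0.699)(20.79)(734 − 543) = 2775 J.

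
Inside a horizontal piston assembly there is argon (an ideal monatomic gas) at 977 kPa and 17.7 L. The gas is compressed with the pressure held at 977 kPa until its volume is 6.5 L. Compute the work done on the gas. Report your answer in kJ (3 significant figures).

Isobaric: W = P ΔV.
W = (977 kPa)(6.5 − 17.7 L) = (977)(-11.2) = -10942 J.
Work on gas = −W_by = 10942 J.

W ≈ 10.9 kJ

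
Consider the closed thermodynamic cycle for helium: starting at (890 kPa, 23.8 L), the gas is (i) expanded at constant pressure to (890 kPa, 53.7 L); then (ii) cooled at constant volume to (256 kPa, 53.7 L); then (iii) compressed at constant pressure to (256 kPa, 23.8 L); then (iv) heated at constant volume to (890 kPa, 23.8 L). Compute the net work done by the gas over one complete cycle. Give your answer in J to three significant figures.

W_net ≈ 19000 J

Constant-volume legs do no work.
W(i) = (890)(53.7 − 23.8) = 26611 J; W(iii) = (256)(23.8 − 53.7) = -7654 J.
W_net = 26611 − 7654 = 18957 J (the clockwise enclosed area).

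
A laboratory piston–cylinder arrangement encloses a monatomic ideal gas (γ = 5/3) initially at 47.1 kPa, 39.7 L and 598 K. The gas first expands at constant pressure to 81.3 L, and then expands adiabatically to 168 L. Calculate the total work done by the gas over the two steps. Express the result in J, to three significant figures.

Step 1 (isobaric): W = PΔV = (47.1 kPa)(81.3 − 39.7 L) = 1959 J.
After step 1: P = 47.1 kPa, V = 81.3 L, T = 1225 K.
Step 2 (adiabatic): W = (P₁V₁ − P₂V₂)/(γ−1) = (3829 − 2360)/0.667 = 2203 J.
W_total = 1959 + 2203 = 4163 J.

W_total ≈ 4160 J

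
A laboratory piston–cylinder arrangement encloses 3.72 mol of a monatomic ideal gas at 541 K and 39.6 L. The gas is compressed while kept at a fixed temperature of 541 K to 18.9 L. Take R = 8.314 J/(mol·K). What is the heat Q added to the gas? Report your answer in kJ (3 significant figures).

Isothermal ⇒ ΔU = 0, so Q = W = nRT ln(V₂/V₁).
Q = (3.72)(8.314)(541) ln(18.9/39.6) = 16732 × -0.7397 = -12376 J.

Q ≈ -12.4 kJ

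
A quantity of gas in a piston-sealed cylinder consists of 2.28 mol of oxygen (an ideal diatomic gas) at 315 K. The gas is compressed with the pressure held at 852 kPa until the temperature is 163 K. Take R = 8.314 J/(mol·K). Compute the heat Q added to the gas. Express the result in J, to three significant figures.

Isobaric: W = nRΔT = (2.28)(8.314)(-152) = -2881 J.
ΔU = nCᵥΔT with Cᵥ = 5R/2: ΔU = (2.28)(20.79)(-152) = -7203 J.
Q = ΔU + W = -7203 − 2881 = -10085 J.

Q ≈ -10100 J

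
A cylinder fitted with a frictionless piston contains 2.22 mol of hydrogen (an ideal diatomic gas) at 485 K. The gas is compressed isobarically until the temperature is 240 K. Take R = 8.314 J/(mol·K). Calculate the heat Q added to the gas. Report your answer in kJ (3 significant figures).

Q ≈ -15.8 kJ

Isobaric: W = nRΔT = (2.22)(8.314)(-245) = -4522 J.
ΔU = nCᵥΔT with Cᵥ = 5R/2: ΔU = (2.22)(20.79)(-245) = -11305 J.
Q = ΔU + W = -11305 − 4522 = -15827 J.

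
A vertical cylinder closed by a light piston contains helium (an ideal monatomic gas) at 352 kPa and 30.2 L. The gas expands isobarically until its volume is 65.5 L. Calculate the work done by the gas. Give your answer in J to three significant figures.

W ≈ 12400 J

Isobaric: W = P ΔV.
W = (352 kPa)(65.5 − 30.2 L) = (352)(35.3) = 12426 J.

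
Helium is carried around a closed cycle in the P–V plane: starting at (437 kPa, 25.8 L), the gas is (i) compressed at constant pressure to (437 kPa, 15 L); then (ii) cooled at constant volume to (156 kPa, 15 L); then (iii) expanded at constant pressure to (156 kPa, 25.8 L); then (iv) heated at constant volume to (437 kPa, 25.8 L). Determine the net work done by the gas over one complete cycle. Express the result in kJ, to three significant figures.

W_net ≈ -3.03 kJ

Constant-volume legs do no work.
W(i) = (437)(15 − 25.8) = -4720 J; W(iii) = (156)(25.8 − 15) = 1685 J.
W_net = -4720 + 1685 = -3035 J (the counter-clockwise enclosed area).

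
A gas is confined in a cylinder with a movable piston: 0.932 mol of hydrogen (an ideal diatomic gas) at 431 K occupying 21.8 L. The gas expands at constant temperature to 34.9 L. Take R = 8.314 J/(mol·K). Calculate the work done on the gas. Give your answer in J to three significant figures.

W ≈ -1570 J

Isothermal: W = nRT ln(V₂/V₁).
W = (0.932)(8.314)(431) × ln(34.9/21.8)
  = 3340 × 0.4706
W_by_gas = 1572 J; work on gas = −W_by = -1572 J.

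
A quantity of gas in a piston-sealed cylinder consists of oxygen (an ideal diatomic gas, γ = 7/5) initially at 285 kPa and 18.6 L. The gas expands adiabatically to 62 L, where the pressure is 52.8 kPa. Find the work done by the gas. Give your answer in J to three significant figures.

W ≈ 5070 J

Adiabatic: W = (P₁V₁ − P₂V₂)/(γ − 1) with γ = 7/5.
P₁V₁ = 5301 J, P₂V₂ = 3274 J.
W = (5301 − 3274) / 0.4 = 5069 J.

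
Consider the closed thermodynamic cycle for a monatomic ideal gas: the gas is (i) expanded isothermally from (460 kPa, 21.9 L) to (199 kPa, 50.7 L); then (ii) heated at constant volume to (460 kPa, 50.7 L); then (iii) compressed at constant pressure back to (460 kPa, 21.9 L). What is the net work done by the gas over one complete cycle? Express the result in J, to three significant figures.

Leg (i): W = PᵢVᵢ ln(V_f/Vᵢ) = (10074) ln(50.7/21.9) = 8457 J.
Leg (ii): W = 0.
Leg (iii): W = PΔV = (460)(21.9 − 50.7) = -13248 J.
W_net = 8457 − 13248 = -4791 J.

W_net ≈ -4790 J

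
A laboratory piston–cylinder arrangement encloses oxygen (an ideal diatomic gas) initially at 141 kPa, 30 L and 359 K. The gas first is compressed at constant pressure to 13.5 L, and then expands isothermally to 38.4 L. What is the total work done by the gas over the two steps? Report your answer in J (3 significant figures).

Step 1 (isobaric): W = PΔV = (141 kPa)(13.5 − 30 L) = -2326 J.
After step 1: P = 141 kPa, V = 13.5 L, T = 161.6 K.
Step 2 (isothermal): W = P₁V₁ ln(V₂/V₁) = (1904) ln(38.4/13.5) = 1990 J.
W_total = -2326 + 1990 = -336.6 J.

W_total ≈ -337 J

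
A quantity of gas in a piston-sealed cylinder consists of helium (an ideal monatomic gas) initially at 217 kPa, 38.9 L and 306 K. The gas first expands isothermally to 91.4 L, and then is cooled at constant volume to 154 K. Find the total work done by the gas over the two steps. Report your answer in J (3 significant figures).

W_total ≈ 7210 J

Step 1 (isothermal): W = P₁V₁ ln(V₂/V₁) = (8441) ln(91.4/38.9) = 7211 J.
Step 2 (isochoric): W = 0 (constant volume).
W_total = 7211 + 0 = 7211 J.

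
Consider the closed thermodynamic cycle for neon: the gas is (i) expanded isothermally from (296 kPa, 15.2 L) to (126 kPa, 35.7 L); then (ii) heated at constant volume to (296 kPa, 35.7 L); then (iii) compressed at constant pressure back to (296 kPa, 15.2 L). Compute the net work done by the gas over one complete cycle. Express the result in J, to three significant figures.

W_net ≈ -2230 J

Leg (i): W = PᵢVᵢ ln(V_f/Vᵢ) = (4499) ln(35.7/15.2) = 3842 J.
Leg (ii): W = 0.
Leg (iii): W = PΔV = (296)(15.2 − 35.7) = -6068 J.
W_net = 3842 − 6068 = -2226 J.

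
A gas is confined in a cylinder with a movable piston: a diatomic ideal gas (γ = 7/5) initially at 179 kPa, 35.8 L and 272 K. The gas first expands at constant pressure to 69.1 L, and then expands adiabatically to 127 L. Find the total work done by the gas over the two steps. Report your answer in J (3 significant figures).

W_total ≈ 12600 J

Step 1 (isobaric): W = PΔV = (179 kPa)(69.1 − 35.8 L) = 5961 J.
After step 1: P = 179 kPa, V = 69.1 L, T = 525 K.
Step 2 (adiabatic): W = (P₁V₁ − P₂V₂)/(γ−1) = (12369 − 9696)/0.4 = 6682 J.
W_total = 5961 + 6682 = 12642 J.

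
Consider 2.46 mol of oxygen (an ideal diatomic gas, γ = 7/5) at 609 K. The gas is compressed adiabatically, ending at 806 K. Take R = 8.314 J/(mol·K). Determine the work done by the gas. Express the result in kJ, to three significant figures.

W ≈ -10.1 kJ

Adiabatic ⇒ Q = 0, so W_by = −ΔU = nCᵥ(T₁ − T₂).
Cᵥ = 5R/2 = 20.79 J/(mol·K).
W = (2.46)(20.79)(609 − 806) = -10073 J.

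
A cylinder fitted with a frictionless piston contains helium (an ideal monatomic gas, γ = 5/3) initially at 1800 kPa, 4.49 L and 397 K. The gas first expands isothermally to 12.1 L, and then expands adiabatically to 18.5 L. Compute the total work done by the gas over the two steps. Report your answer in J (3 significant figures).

W_total ≈ 11000 J

Step 1 (isothermal): W = P₁V₁ ln(V₂/V₁) = (8082) ln(12.1/4.49) = 8012 J.
After step 1: P = 667.9 kPa, V = 12.1 L, T = 397 K.
Step 2 (adiabatic): W = (P₁V₁ − P₂V₂)/(γ−1) = (8082 − 6090)/0.667 = 2988 J.
W_total = 8012 + 2988 = 11001 J.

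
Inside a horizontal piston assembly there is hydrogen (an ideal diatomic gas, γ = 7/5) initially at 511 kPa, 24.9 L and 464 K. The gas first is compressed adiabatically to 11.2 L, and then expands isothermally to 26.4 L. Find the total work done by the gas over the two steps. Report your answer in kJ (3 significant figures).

Step 1 (adiabatic): W = (P₁V₁ − P₂V₂)/(γ−1) = (12724 − 17515)/0.4 = -11978 J.
After step 1: P = 1564 kPa, V = 11.2 L, T = 638.7 K.
Step 2 (isothermal): W = P₁V₁ ln(V₂/V₁) = (17515) ln(26.4/11.2) = 15018 J.
W_total = -11978 + 15018 = 3040 J.

W_total ≈ 3.04 kJ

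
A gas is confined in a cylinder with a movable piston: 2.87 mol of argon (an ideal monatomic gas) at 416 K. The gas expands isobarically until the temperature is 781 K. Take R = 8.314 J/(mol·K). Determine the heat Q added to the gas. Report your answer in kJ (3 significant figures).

Isobaric: W = nRΔT = (2.87)(8.314)(365) = 8709 J.
ΔU = nCᵥΔT with Cᵥ = 3R/2: ΔU = (2.87)(12.47)(365) = 13064 J.
Q = ΔU + W = 13064 + 8709 = 21773 J.

Q ≈ 21.8 kJ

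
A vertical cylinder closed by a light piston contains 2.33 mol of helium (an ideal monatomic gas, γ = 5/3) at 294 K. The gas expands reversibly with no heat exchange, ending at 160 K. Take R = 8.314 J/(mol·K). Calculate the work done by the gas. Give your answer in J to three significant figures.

W ≈ 3890 J

Adiabatic ⇒ Q = 0, so W_by = −ΔU = nCᵥ(T₁ − T₂).
Cᵥ = 3R/2 = 12.47 J/(mol·K).
W = (2.33)(12.47)(294 − 160) = 3894 J.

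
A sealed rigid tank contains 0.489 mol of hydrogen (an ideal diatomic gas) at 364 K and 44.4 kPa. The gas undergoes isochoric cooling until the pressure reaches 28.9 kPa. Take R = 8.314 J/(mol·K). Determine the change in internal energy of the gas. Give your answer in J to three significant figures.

ΔU ≈ -1290 J

Constant volume ⇒ W = 0, so Q = ΔU = nCᵥΔT with Cᵥ = 5R/2 = 20.79 J/(mol·K).
At constant V, T₂/T₁ = P₂/P₁ ⇒ ΔT = T₁(P₂/P₁ − 1) = 364·(28.9/44.4 − 1) = -127.1 K.
ΔU = (0.489)(20.79)(-127.1) = -1292 J.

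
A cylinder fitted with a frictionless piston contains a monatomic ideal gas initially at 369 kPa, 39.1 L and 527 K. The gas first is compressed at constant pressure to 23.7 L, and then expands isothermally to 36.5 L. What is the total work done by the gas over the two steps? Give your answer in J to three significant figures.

Step 1 (isobaric): W = PΔV = (369 kPa)(23.7 − 39.1 L) = -5683 J.
After step 1: P = 369 kPa, V = 23.7 L, T = 319.4 K.
Step 2 (isothermal): W = P₁V₁ ln(V₂/V₁) = (8745) ln(36.5/23.7) = 3777 J.
W_total = -5683 + 3777 = -1906 J.

W_total ≈ -1910 J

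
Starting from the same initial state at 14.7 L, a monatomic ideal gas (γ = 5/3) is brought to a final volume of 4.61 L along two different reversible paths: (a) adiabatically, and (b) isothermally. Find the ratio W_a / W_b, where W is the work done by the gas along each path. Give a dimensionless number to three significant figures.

W_a / W_b ≈ 1.51

Path (a) adiabatic: W = P₁V₁(1 − (V₁/V₂)^(γ−1))/(γ−1) → W_a/(P₁V₁) = -1.75.
Path (b) isothermal: W = P₁V₁ ln(V₂/V₁) → W_b/(P₁V₁) = -1.16.
W_a / W_b = -1.75 / -1.16 = 1.509.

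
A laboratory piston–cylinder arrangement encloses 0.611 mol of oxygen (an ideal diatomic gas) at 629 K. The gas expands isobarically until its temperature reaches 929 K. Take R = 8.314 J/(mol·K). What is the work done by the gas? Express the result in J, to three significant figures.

Isobaric: W = P ΔV = nR ΔT.
W = (0.611)(8.314)(929 − 629) = 1524 J.

W ≈ 1520 J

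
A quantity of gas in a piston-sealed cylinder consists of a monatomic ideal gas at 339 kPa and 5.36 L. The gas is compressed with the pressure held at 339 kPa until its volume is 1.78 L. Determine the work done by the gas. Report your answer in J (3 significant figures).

Isobaric: W = P ΔV.
W = (339 kPa)(1.78 − 5.36 L) = (339)(-3.58) = -1214 J.

W ≈ -1210 J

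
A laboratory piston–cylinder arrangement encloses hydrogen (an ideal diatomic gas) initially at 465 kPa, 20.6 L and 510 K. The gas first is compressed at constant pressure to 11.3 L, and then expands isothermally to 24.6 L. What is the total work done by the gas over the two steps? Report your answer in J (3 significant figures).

W_total ≈ -237 J

Step 1 (isobaric): W = PΔV = (465 kPa)(11.3 − 20.6 L) = -4324 J.
After step 1: P = 465 kPa, V = 11.3 L, T = 279.8 K.
Step 2 (isothermal): W = P₁V₁ ln(V₂/V₁) = (5254) ln(24.6/11.3) = 4088 J.
W_total = -4324 + 4088 = -236.8 J.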